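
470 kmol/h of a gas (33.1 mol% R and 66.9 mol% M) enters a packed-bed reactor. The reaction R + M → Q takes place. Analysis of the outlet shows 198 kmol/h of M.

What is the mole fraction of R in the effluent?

0.111

For M: n = n₀ − 1ξ → 198 = 314.4 − 1ξ, giving ξ = 116.4 kmol/h.
Outlet amounts (n = n₀ + ν ξ):
  R: 155.6 − 1(116.4) = 39.14
  M: 314.4 − 1(116.4) = 198
  Q: 0 + 1(116.4) = 116.4
Total out = 353.6 kmol/h; y_R = 39.14 / 353.6 = 0.1107.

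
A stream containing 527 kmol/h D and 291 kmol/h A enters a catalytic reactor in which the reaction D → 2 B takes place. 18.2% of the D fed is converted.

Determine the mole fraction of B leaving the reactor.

0.21

D reacted = 0.182 × 527 = 95.91 kmol/h; ν_D = −1, so ξ = 95.91/1 = 95.91 kmol/h.
Outlet amounts (n = n₀ + ν ξ):
  D: 527 − 1(95.91) = 431.1
  B: 0 + 2(95.91) = 191.8
  A: 291 (inert)
Total out = 913.9 kmol/h; y_B = 191.8 / 913.9 = 0.2099.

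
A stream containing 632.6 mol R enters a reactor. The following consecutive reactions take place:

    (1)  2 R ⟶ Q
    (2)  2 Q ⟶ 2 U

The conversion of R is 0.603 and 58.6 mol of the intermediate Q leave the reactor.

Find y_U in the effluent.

0.299

Conversion of R: R consumed = 2ξ₁ = 0.603 × 632.6 → ξ₁ = 190.7 mol.
Q balance: n_Q = 0 + 1ξ₁ − 2ξ₂ = 58.6 → ξ₂ = (1·190.7 − 58.6)/2 = 66.06 mol.
Outlet amounts (n = n₀ + Σ ν·ξ):
  R: 632.6 − 2(190.7) = 251.1
  Q: 0 + 1(190.7) − 2(66.06) = 58.6
  U: 0 + 2(66.06) = 132.1
Total out = 441.9 mol; y_U = 132.1 / 441.9 = 0.299.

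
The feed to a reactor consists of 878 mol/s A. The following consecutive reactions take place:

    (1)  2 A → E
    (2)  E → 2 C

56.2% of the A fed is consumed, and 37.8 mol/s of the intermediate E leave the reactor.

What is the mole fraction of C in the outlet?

0.497

Conversion of A: A consumed = 2ξ₁ = 0.562 × 878 → ξ₁ = 246.7 mol/s.
E balance: n_E = 0 + 1ξ₁ − 1ξ₂ = 37.8 → ξ₂ = (1·246.7 − 37.8)/1 = 208.9 mol/s.
Outlet amounts (n = n₀ + Σ ν·ξ):
  A: 878 − 2(246.7) = 384.6
  E: 0 + 1(246.7) − 1(208.9) = 37.8
  C: 0 + 2(208.9) = 417.8
Total out = 840.2 mol/s; y_C = 417.8 / 840.2 = 0.4973.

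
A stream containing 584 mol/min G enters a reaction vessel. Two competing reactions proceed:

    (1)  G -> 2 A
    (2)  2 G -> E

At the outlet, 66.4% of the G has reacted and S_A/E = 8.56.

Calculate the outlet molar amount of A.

529 mol/min

Conversion of G: G consumed = 0.664 × 584 = 387.8 mol/min = 1ξ₁ + 2ξ₂.
Selectivity: 2ξ₁ / (1ξ₂) = 8.56 → ξ₁ = 4.28 ξ₂.
Substitute: (1·4.28 + 2) ξ₂ = 387.8 → ξ₂ = 61.75 mol/min, ξ₁ = 264.3 mol/min.
Outlet amounts (n = n₀ + Σ ν·ξ):
  G: 584 − 1(264.3) − 2(61.75) = 196.2
  A: 0 + 2(264.3) = 528.6
  E: 0 + 1(61.75) = 61.75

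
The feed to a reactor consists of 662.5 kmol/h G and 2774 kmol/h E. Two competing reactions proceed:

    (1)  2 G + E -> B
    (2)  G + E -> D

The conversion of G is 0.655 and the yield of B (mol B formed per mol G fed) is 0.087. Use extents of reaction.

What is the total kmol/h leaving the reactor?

3000 kmol/h

Yield of B: 1ξ₁ / 662.5 = 0.087 → ξ₁ = 57.64 kmol/h.
Conversion of G: 2ξ₁ + 1ξ₂ = 0.655 × 662.5 = 433.9 → ξ₂ = 318.7 kmol/h.
Outlet amounts (n = n₀ + Σ ν·ξ):
  G: 662.5 − 2(57.64) − 1(318.7) = 228.6
  E: 2774 − 1(57.64) − 1(318.7) = 2398
  B: 0 + 1(57.64) = 57.64
  D: 0 + 1(318.7) = 318.7
Total out = 228.6 + 2398 + 57.64 + 318.7 = 3003 kmol/h.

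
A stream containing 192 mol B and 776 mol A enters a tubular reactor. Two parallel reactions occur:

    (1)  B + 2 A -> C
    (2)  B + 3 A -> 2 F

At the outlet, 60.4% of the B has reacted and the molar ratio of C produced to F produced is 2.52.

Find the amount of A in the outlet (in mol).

Conversion of B: B consumed = 0.604 × 192 = 116 mol = 1ξ₁ + 1ξ₂.
Selectivity: 1ξ₁ / (2ξ₂) = 2.52 → ξ₁ = 5.04 ξ₂.
Substitute: (1·5.04 + 1) ξ₂ = 116 → ξ₂ = 19.2 mol, ξ₁ = 96.77 mol.
Outlet amounts (n = n₀ + Σ ν·ξ):
  B: 192 − 1(96.77) − 1(19.2) = 76.03
  A: 776 − 2(96.77) − 3(19.2) = 524.9
  C: 0 + 1(96.77) = 96.77
  F: 0 + 2(19.2) = 38.4

525 mol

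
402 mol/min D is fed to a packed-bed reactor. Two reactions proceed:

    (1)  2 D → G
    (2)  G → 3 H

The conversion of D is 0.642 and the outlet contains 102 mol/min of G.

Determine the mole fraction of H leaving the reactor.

0.248

Conversion of D: D consumed = 2ξ₁ = 0.642 × 402 → ξ₁ = 129 mol/min.
G balance: n_G = 0 + 1ξ₁ − 1ξ₂ = 102 → ξ₂ = (1·129 − 102)/1 = 27.04 mol/min.
Outlet amounts (n = n₀ + Σ ν·ξ):
  D: 402 − 2(129) = 143.9
  G: 0 + 1(129) − 1(27.04) = 102
  H: 0 + 3(27.04) = 81.13
Total out = 327 mol/min; y_H = 81.13 / 327 = 0.2481.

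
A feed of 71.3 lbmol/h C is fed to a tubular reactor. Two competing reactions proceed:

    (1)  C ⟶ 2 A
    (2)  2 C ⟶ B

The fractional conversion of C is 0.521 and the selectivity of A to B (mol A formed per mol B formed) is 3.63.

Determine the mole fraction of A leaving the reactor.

0.446

Conversion of C: C consumed = 0.521 × 71.3 = 37.15 lbmol/h = 1ξ₁ + 2ξ₂.
Selectivity: 2ξ₁ / (1ξ₂) = 3.63 → ξ₁ = 1.815 ξ₂.
Substitute: (1·1.815 + 2) ξ₂ = 37.15 → ξ₂ = 9.737 lbmol/h, ξ₁ = 17.67 lbmol/h.
Outlet amounts (n = n₀ + Σ ν·ξ):
  C: 71.3 − 1(17.67) − 2(9.737) = 34.15
  A: 0 + 2(17.67) = 35.35
  B: 0 + 1(9.737) = 9.737
Total out = 79.24 lbmol/h; y_A = 35.35 / 79.24 = 0.4461.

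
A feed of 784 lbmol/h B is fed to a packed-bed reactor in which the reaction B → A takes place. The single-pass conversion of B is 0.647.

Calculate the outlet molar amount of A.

507 lbmol/h

B reacted = 0.647 × 784 = 507.2 lbmol/h; ν_B = −1, so ξ = 507.2/1 = 507.2 lbmol/h.
Outlet amounts (n = n₀ + ν ξ):
  B: 784 − 1(507.2) = 276.8
  A: 0 + 1(507.2) = 507.2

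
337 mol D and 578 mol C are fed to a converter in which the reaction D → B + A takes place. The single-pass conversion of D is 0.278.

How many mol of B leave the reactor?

D reacted = 0.278 × 337 = 93.69 mol; ν_D = −1, so ξ = 93.69/1 = 93.69 mol.
Outlet amounts (n = n₀ + ν ξ):
  D: 337 − 1(93.69) = 243.3
  B: 0 + 1(93.69) = 93.69
  A: 0 + 1(93.69) = 93.69
  C: 578 (inert)

93.7 mol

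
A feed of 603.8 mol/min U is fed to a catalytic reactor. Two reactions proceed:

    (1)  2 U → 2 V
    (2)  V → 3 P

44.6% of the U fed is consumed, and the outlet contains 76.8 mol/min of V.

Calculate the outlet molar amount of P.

Conversion of U: U consumed = 2ξ₁ = 0.446 × 603.8 → ξ₁ = 134.6 mol/min.
V balance: n_V = 0 + 2ξ₁ − 1ξ₂ = 76.8 → ξ₂ = (2·134.6 − 76.8)/1 = 192.5 mol/min.
Outlet amounts (n = n₀ + Σ ν·ξ):
  U: 603.8 − 2(134.6) = 334.5
  V: 0 + 2(134.6) − 1(192.5) = 76.8
  P: 0 + 3(192.5) = 577.5

577 mol/min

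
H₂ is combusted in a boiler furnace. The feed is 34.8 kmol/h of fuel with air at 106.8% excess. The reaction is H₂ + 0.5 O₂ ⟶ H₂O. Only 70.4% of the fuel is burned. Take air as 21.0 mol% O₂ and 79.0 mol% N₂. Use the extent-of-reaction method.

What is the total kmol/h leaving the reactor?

194 kmol/h

Stoichiometric O₂ = 0.5 × 34.8 = 17.4 kmol/h; O₂ fed = 17.4 × 2.068 = 35.98 kmol/h.
N₂ fed = 35.98 × 79/21 = 135.4 kmol/h.
Fuel reacted = 0.704 × 34.8 → ξ = 24.5 kmol/h.
Outlet (n = n₀ + ν ξ):
  H₂: 34.8 − 1(24.5) = 10.3
  O₂: 35.98 − 0.5(24.5) = 23.73
  N₂: 135.4 (inert)
  H₂O: 0 + 1(24.5) = 24.5
Total out = 10.3 + 23.73 + 135.4 + 24.5 = 193.9 kmol/h.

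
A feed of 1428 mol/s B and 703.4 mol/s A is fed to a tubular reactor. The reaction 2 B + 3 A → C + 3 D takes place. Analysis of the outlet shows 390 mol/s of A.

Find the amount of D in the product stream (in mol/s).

313 mol/s

For A: n = n₀ − 3ξ → 390 = 703.4 − 3ξ, giving ξ = 104.5 mol/s.
Outlet amounts (n = n₀ + ν ξ):
  B: 1428 − 2(104.5) = 1219
  A: 703.4 − 3(104.5) = 390
  C: 0 + 1(104.5) = 104.5
  D: 0 + 3(104.5) = 313.4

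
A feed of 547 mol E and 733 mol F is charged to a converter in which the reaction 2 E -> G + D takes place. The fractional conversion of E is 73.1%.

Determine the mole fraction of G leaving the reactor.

E reacted = 0.731 × 547 = 399.9 mol; ν_E = −2, so ξ = 399.9/2 = 199.9 mol.
Outlet amounts (n = n₀ + ν ξ):
  E: 547 − 2(199.9) = 147.1
  G: 0 + 1(199.9) = 199.9
  D: 0 + 1(199.9) = 199.9
  F: 733 (inert)
Total out = 1280 mol; y_G = 199.9 / 1280 = 0.1562.

0.156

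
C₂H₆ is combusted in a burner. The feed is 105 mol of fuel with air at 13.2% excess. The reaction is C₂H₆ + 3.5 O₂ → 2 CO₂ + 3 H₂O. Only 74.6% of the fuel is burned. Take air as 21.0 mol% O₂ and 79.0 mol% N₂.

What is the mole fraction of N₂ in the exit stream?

0.736

Stoichiometric O₂ = 3.5 × 105 = 367.5 mol; O₂ fed = 367.5 × 1.132 = 416 mol.
N₂ fed = 416 × 79/21 = 1565 mol.
Fuel reacted = 0.746 × 105 → ξ = 78.33 mol.
Outlet (n = n₀ + ν ξ):
  C₂H₆: 105 − 1(78.33) = 26.67
  O₂: 416 − 3.5(78.33) = 141.9
  N₂: 1565 (inert)
  CO₂: 0 + 2(78.33) = 156.7
  H₂O: 0 + 3(78.33) = 235
Total out = 2125 mol; y_N₂ = 1565 / 2125 = 0.7364.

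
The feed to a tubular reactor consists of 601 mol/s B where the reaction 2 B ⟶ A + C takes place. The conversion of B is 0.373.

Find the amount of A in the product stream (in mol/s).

112 mol/s

B reacted = 0.373 × 601 = 224.2 mol/s; ν_B = −2, so ξ = 224.2/2 = 112.1 mol/s.
Outlet amounts (n = n₀ + ν ξ):
  B: 601 − 2(112.1) = 376.8
  A: 0 + 1(112.1) = 112.1
  C: 0 + 1(112.1) = 112.1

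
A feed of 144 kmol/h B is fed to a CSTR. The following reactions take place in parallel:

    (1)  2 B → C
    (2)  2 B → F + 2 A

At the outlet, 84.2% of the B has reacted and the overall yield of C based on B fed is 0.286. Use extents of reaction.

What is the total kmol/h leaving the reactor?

122 kmol/h

Yield of C: 1ξ₁ / 144 = 0.286 → ξ₁ = 41.18 kmol/h.
Conversion of B: 2ξ₁ + 2ξ₂ = 0.842 × 144 = 121.2 → ξ₂ = 19.44 kmol/h.
Outlet amounts (n = n₀ + Σ ν·ξ):
  B: 144 − 2(41.18) − 2(19.44) = 22.75
  C: 0 + 1(41.18) = 41.18
  F: 0 + 1(19.44) = 19.44
  A: 0 + 2(19.44) = 38.88
Total out = 22.75 + 41.18 + 19.44 + 38.88 = 122.3 kmol/h.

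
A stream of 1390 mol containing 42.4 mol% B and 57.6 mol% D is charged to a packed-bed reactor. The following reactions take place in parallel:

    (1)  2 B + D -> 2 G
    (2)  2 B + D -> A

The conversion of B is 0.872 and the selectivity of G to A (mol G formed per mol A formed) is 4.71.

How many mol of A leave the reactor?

76.6 mol

Conversion of B: B consumed = 0.872 × 589.4 = 513.9 mol = 2ξ₁ + 2ξ₂.
Selectivity: 2ξ₁ / (1ξ₂) = 4.71 → ξ₁ = 2.355 ξ₂.
Substitute: (2·2.355 + 2) ξ₂ = 513.9 → ξ₂ = 76.59 mol, ξ₁ = 180.4 mol.
Outlet amounts (n = n₀ + Σ ν·ξ):
  B: 589.4 − 2(180.4) − 2(76.59) = 75.44
  D: 800.6 − 1(180.4) − 1(76.59) = 543.7
  G: 0 + 2(180.4) = 360.7
  A: 0 + 1(76.59) = 76.59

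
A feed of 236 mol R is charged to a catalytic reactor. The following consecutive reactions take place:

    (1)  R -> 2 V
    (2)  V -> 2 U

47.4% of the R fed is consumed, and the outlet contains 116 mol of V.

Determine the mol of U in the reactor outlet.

215 mol

Conversion of R: R consumed = 1ξ₁ = 0.474 × 236 → ξ₁ = 111.9 mol.
V balance: n_V = 0 + 2ξ₁ − 1ξ₂ = 116 → ξ₂ = (2·111.9 − 116)/1 = 107.7 mol.
Outlet amounts (n = n₀ + Σ ν·ξ):
  R: 236 − 1(111.9) = 124.1
  V: 0 + 2(111.9) − 1(107.7) = 116
  U: 0 + 2(107.7) = 215.5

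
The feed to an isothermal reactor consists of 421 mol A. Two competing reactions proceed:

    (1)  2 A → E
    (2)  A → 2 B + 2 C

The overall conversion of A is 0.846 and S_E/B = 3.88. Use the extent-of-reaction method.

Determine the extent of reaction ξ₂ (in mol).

Conversion of A: A consumed = 0.846 × 421 = 356.2 mol = 2ξ₁ + 1ξ₂.
Selectivity: 1ξ₁ / (2ξ₂) = 3.88 → ξ₁ = 7.76 ξ₂.
Substitute: (2·7.76 + 1) ξ₂ = 356.2 → ξ₂ = 21.56 mol, ξ₁ = 167.3 mol.
Outlet amounts (n = n₀ + Σ ν·ξ):
  A: 421 − 2(167.3) − 1(21.56) = 64.83
  E: 0 + 1(167.3) = 167.3
  B: 0 + 2(21.56) = 43.12
  C: 0 + 2(21.56) = 43.12

ξ₂ = 21.6 mol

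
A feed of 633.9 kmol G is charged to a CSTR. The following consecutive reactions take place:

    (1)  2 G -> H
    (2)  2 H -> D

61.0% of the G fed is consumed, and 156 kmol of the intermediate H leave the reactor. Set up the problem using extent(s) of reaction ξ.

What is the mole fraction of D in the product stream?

0.0443

Conversion of G: G consumed = 2ξ₁ = 0.61 × 633.9 → ξ₁ = 193.3 kmol.
H balance: n_H = 0 + 1ξ₁ − 2ξ₂ = 156 → ξ₂ = (1·193.3 − 156)/2 = 18.67 kmol.
Outlet amounts (n = n₀ + Σ ν·ξ):
  G: 633.9 − 2(193.3) = 247.2
  H: 0 + 1(193.3) − 2(18.67) = 156
  D: 0 + 1(18.67) = 18.67
Total out = 421.9 kmol; y_D = 18.67 / 421.9 = 0.04425.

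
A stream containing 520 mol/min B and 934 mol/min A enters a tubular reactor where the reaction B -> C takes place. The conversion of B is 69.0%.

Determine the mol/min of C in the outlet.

359 mol/min

B reacted = 0.69 × 520 = 358.8 mol/min; ν_B = −1, so ξ = 358.8/1 = 358.8 mol/min.
Outlet amounts (n = n₀ + ν ξ):
  B: 520 − 1(358.8) = 161.2
  C: 0 + 1(358.8) = 358.8
  A: 934 (inert)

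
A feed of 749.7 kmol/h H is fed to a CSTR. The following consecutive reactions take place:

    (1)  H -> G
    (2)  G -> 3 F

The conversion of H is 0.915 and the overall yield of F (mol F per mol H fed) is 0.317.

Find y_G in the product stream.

0.668

Conversion of H: H consumed = 1ξ₁ = 0.915 × 749.7 → ξ₁ = 686 kmol/h.
Yield of F: 3ξ₂ / 749.7 = 0.317 → ξ₂ = 79.22 kmol/h.
Outlet amounts (n = n₀ + Σ ν·ξ):
  H: 749.7 − 1(686) = 63.72
  G: 0 + 1(686) − 1(79.22) = 606.8
  F: 0 + 3(79.22) = 237.7
Total out = 908.1 kmol/h; y_G = 606.8 / 908.1 = 0.6681.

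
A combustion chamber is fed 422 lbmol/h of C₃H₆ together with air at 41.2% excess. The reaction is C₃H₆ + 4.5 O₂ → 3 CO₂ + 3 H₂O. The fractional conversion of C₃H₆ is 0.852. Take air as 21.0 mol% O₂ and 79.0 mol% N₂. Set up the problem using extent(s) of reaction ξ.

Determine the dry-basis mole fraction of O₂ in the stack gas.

Stoichiometric O₂ = 4.5 × 422 = 1899 lbmol/h; O₂ fed = 1899 × 1.412 = 2681 lbmol/h.
N₂ fed = 2681 × 79/21 = 10090 lbmol/h.
Fuel reacted = 0.852 × 422 → ξ = 359.5 lbmol/h.
Outlet (n = n₀ + ν ξ):
  C₃H₆: 422 − 1(359.5) = 62.46
  O₂: 2681 − 4.5(359.5) = 1063
  N₂: 10090 (inert)
  CO₂: 0 + 3(359.5) = 1079
  H₂O: 0 + 3(359.5) = 1079
Dry total = 12290 lbmol/h; y_O₂ (dry) = 1063 / 12290 = 0.08652.

0.0865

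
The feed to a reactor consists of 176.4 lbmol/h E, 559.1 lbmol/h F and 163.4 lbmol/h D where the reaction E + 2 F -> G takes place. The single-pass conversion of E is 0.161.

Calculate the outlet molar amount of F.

E reacted = 0.161 × 176.4 = 28.4 lbmol/h; ν_E = −1, so ξ = 28.4/1 = 28.4 lbmol/h.
Outlet amounts (n = n₀ + ν ξ):
  E: 176.4 − 1(28.4) = 148
  F: 559.1 − 2(28.4) = 502.3
  G: 0 + 1(28.4) = 28.4
  D: 163.4 (inert)

502 lbmol/h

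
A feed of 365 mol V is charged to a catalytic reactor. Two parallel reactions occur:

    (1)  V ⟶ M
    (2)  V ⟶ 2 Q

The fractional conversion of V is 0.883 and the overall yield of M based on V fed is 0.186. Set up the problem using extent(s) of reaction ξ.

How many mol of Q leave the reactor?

Yield of M: 1ξ₁ / 365 = 0.186 → ξ₁ = 67.89 mol.
Conversion of V: 1ξ₁ + 1ξ₂ = 0.883 × 365 = 322.3 → ξ₂ = 254.4 mol.
Outlet amounts (n = n₀ + Σ ν·ξ):
  V: 365 − 1(67.89) − 1(254.4) = 42.7
  M: 0 + 1(67.89) = 67.89
  Q: 0 + 2(254.4) = 508.8

509 mol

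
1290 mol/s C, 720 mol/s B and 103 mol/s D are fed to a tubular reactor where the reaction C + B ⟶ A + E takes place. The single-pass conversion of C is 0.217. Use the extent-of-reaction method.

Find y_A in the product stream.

C reacted = 0.217 × 1290 = 279.9 mol/s; ν_C = −1, so ξ = 279.9/1 = 279.9 mol/s.
Outlet amounts (n = n₀ + ν ξ):
  C: 1290 − 1(279.9) = 1010
  B: 720 − 1(279.9) = 440.1
  A: 0 + 1(279.9) = 279.9
  E: 0 + 1(279.9) = 279.9
  D: 103 (inert)
Total out = 2113 mol/s; y_A = 279.9 / 2113 = 0.1325.

0.132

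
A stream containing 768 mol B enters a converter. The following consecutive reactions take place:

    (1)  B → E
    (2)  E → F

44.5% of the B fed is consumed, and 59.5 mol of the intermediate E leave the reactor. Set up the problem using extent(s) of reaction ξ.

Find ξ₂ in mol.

Conversion of B: B consumed = 1ξ₁ = 0.445 × 768 → ξ₁ = 341.8 mol.
E balance: n_E = 0 + 1ξ₁ − 1ξ₂ = 59.5 → ξ₂ = (1·341.8 − 59.5)/1 = 282.3 mol.
Outlet amounts (n = n₀ + Σ ν·ξ):
  B: 768 − 1(341.8) = 426.2
  E: 0 + 1(341.8) − 1(282.3) = 59.5
  F: 0 + 1(282.3) = 282.3

ξ₂ = 282 mol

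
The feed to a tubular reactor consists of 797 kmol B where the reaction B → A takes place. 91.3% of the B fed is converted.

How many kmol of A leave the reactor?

B reacted = 0.913 × 797 = 727.7 kmol; ν_B = −1, so ξ = 727.7/1 = 727.7 kmol.
Outlet amounts (n = n₀ + ν ξ):
  B: 797 − 1(727.7) = 69.34
  A: 0 + 1(727.7) = 727.7

728 kmol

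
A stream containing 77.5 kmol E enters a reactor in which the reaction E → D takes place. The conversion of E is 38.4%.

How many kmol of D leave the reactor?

E reacted = 0.384 × 77.5 = 29.76 kmol; ν_E = −1, so ξ = 29.76/1 = 29.76 kmol.
Outlet amounts (n = n₀ + ν ξ):
  E: 77.5 − 1(29.76) = 47.74
  D: 0 + 1(29.76) = 29.76

29.8 kmol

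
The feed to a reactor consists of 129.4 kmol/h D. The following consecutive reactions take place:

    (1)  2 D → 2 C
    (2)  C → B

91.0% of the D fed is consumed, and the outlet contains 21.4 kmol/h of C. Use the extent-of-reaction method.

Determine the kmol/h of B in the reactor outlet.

Conversion of D: D consumed = 2ξ₁ = 0.91 × 129.4 → ξ₁ = 58.88 kmol/h.
C balance: n_C = 0 + 2ξ₁ − 1ξ₂ = 21.4 → ξ₂ = (2·58.88 − 21.4)/1 = 96.35 kmol/h.
Outlet amounts (n = n₀ + Σ ν·ξ):
  D: 129.4 − 2(58.88) = 11.65
  C: 0 + 2(58.88) − 1(96.35) = 21.4
  B: 0 + 1(96.35) = 96.35

96.4 kmol/h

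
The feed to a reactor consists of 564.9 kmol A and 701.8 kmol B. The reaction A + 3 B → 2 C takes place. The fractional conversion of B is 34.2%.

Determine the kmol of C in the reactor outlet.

B reacted = 0.342 × 701.8 = 240 kmol; ν_B = −3, so ξ = 240/3 = 80.01 kmol.
Outlet amounts (n = n₀ + ν ξ):
  A: 564.9 − 1(80.01) = 484.9
  B: 701.8 − 3(80.01) = 461.8
  C: 0 + 2(80.01) = 160

160 kmol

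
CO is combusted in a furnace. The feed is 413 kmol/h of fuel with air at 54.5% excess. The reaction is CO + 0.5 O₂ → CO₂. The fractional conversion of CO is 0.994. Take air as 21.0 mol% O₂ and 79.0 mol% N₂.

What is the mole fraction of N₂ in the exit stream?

Stoichiometric O₂ = 0.5 × 413 = 206.5 kmol/h; O₂ fed = 206.5 × 1.545 = 319 kmol/h.
N₂ fed = 319 × 79/21 = 1200 kmol/h.
Fuel reacted = 0.994 × 413 → ξ = 410.5 kmol/h.
Outlet (n = n₀ + ν ξ):
  CO: 413 − 1(410.5) = 2.478
  O₂: 319 − 0.5(410.5) = 113.8
  N₂: 1200 (inert)
  CO₂: 0 + 1(410.5) = 410.5
Total out = 1727 kmol/h; y_N₂ = 1200 / 1727 = 0.695.

0.695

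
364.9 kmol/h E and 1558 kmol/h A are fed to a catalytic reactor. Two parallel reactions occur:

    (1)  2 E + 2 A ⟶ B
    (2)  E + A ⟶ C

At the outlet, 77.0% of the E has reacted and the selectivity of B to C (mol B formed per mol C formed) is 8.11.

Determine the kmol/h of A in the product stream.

Conversion of E: E consumed = 0.77 × 364.9 = 281 kmol/h = 2ξ₁ + 1ξ₂.
Selectivity: 1ξ₁ / (1ξ₂) = 8.11 → ξ₁ = 8.11 ξ₂.
Substitute: (2·8.11 + 1) ξ₂ = 281 → ξ₂ = 16.32 kmol/h, ξ₁ = 132.3 kmol/h.
Outlet amounts (n = n₀ + Σ ν·ξ):
  E: 364.9 − 2(132.3) − 1(16.32) = 83.93
  A: 1558 − 2(132.3) − 1(16.32) = 1277
  B: 0 + 1(132.3) = 132.3
  C: 0 + 1(16.32) = 16.32

1280 kmol/h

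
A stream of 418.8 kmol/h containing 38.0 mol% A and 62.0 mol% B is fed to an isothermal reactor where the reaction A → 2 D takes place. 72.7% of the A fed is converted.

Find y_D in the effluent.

0.433

A reacted = 0.727 × 159.1 = 115.7 kmol/h; ν_A = −1, so ξ = 115.7/1 = 115.7 kmol/h.
Outlet amounts (n = n₀ + ν ξ):
  A: 159.1 − 1(115.7) = 43.45
  D: 0 + 2(115.7) = 231.4
  B: 259.7 (inert)
Total out = 534.5 kmol/h; y_D = 231.4 / 534.5 = 0.4329.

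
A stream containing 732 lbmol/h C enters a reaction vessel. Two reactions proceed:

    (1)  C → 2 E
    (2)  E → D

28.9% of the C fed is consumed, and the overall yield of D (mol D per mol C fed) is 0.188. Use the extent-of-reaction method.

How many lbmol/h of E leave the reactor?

285 lbmol/h

Conversion of C: C consumed = 1ξ₁ = 0.289 × 732 → ξ₁ = 211.5 lbmol/h.
Yield of D: 1ξ₂ / 732 = 0.188 → ξ₂ = 137.6 lbmol/h.
Outlet amounts (n = n₀ + Σ ν·ξ):
  C: 732 − 1(211.5) = 520.5
  E: 0 + 2(211.5) − 1(137.6) = 285.5
  D: 0 + 1(137.6) = 137.6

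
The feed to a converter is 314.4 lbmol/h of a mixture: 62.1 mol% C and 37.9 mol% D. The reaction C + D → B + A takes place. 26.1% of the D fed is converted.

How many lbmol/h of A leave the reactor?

31.1 lbmol/h

D reacted = 0.261 × 119.2 = 31.1 lbmol/h; ν_D = −1, so ξ = 31.1/1 = 31.1 lbmol/h.
Outlet amounts (n = n₀ + ν ξ):
  C: 195.2 − 1(31.1) = 164.1
  D: 119.2 − 1(31.1) = 88.06
  B: 0 + 1(31.1) = 31.1
  A: 0 + 1(31.1) = 31.1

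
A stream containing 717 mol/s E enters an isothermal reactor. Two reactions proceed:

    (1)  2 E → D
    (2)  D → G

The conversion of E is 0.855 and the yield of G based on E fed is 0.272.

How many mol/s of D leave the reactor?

111 mol/s

Conversion of E: E consumed = 2ξ₁ = 0.855 × 717 → ξ₁ = 306.5 mol/s.
Yield of G: 1ξ₂ / 717 = 0.272 → ξ₂ = 195 mol/s.
Outlet amounts (n = n₀ + Σ ν·ξ):
  E: 717 − 2(306.5) = 104
  D: 0 + 1(306.5) − 1(195) = 111.5
  G: 0 + 1(195) = 195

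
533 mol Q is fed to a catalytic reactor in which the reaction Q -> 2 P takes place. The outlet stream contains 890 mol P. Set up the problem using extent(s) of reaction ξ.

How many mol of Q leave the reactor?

88 mol

For P: n = n₀ + 2ξ → 890 = 0 + 2ξ, giving ξ = 445 mol.
Outlet amounts (n = n₀ + ν ξ):
  Q: 533 − 1(445) = 88
  P: 0 + 2(445) = 890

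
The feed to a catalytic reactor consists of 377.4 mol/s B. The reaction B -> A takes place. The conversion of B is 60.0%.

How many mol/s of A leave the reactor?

B reacted = 0.6 × 377.4 = 226.4 mol/s; ν_B = −1, so ξ = 226.4/1 = 226.4 mol/s.
Outlet amounts (n = n₀ + ν ξ):
  B: 377.4 − 1(226.4) = 151
  A: 0 + 1(226.4) = 226.4

226 mol/s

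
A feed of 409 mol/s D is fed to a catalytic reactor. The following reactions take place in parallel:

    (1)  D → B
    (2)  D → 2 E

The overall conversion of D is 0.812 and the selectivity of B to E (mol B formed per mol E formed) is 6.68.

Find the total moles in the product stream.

Conversion of D: D consumed = 0.812 × 409 = 332.1 mol/s = 1ξ₁ + 1ξ₂.
Selectivity: 1ξ₁ / (2ξ₂) = 6.68 → ξ₁ = 13.36 ξ₂.
Substitute: (1·13.36 + 1) ξ₂ = 332.1 → ξ₂ = 23.13 mol/s, ξ₁ = 309 mol/s.
Outlet amounts (n = n₀ + Σ ν·ξ):
  D: 409 − 1(309) − 1(23.13) = 76.89
  B: 0 + 1(309) = 309
  E: 0 + 2(23.13) = 46.25
Total out = 76.89 + 309 + 46.25 = 432.1 mol/s.

432 mol/s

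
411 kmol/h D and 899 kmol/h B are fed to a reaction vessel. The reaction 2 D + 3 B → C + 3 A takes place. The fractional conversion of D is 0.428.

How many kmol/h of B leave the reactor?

D reacted = 0.428 × 411 = 175.9 kmol/h; ν_D = −2, so ξ = 175.9/2 = 87.95 kmol/h.
Outlet amounts (n = n₀ + ν ξ):
  D: 411 − 2(87.95) = 235.1
  B: 899 − 3(87.95) = 635.1
  C: 0 + 1(87.95) = 87.95
  A: 0 + 3(87.95) = 263.9

635 kmol/h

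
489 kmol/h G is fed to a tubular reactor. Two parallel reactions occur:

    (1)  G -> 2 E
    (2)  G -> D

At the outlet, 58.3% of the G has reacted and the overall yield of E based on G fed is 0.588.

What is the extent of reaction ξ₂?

ξ₂ = 141 kmol/h

Yield of E: 2ξ₁ / 489 = 0.588 → ξ₁ = 143.8 kmol/h.
Conversion of G: 1ξ₁ + 1ξ₂ = 0.583 × 489 = 285.1 → ξ₂ = 141.3 kmol/h.
Outlet amounts (n = n₀ + Σ ν·ξ):
  G: 489 − 1(143.8) − 1(141.3) = 203.9
  E: 0 + 2(143.8) = 287.5
  D: 0 + 1(141.3) = 141.3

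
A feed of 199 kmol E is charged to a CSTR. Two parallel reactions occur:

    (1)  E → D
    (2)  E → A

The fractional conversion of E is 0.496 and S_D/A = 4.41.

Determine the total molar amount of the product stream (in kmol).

Conversion of E: E consumed = 0.496 × 199 = 98.7 kmol = 1ξ₁ + 1ξ₂.
Selectivity: 1ξ₁ / (1ξ₂) = 4.41 → ξ₁ = 4.41 ξ₂.
Substitute: (1·4.41 + 1) ξ₂ = 98.7 → ξ₂ = 18.24 kmol, ξ₁ = 80.46 kmol.
Outlet amounts (n = n₀ + Σ ν·ξ):
  E: 199 − 1(80.46) − 1(18.24) = 100.3
  D: 0 + 1(80.46) = 80.46
  A: 0 + 1(18.24) = 18.24
Total out = 100.3 + 80.46 + 18.24 = 199 kmol.

199 kmol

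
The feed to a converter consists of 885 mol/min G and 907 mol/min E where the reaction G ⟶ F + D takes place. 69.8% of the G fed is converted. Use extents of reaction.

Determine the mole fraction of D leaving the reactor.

G reacted = 0.698 × 885 = 617.7 mol/min; ν_G = −1, so ξ = 617.7/1 = 617.7 mol/min.
Outlet amounts (n = n₀ + ν ξ):
  G: 885 − 1(617.7) = 267.3
  F: 0 + 1(617.7) = 617.7
  D: 0 + 1(617.7) = 617.7
  E: 907 (inert)
Total out = 2410 mol/min; y_D = 617.7 / 2410 = 0.2563.

0.256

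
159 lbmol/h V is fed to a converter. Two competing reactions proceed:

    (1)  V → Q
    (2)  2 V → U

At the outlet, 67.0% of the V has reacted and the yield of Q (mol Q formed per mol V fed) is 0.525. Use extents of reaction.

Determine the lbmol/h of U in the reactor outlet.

Yield of Q: 1ξ₁ / 159 = 0.525 → ξ₁ = 83.48 lbmol/h.
Conversion of V: 1ξ₁ + 2ξ₂ = 0.67 × 159 = 106.5 → ξ₂ = 11.53 lbmol/h.
Outlet amounts (n = n₀ + Σ ν·ξ):
  V: 159 − 1(83.48) − 2(11.53) = 52.47
  Q: 0 + 1(83.48) = 83.48
  U: 0 + 1(11.53) = 11.53

11.5 lbmol/h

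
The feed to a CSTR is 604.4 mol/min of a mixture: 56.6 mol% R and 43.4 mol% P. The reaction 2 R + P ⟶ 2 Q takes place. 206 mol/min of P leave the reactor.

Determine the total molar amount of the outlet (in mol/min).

For P: n = n₀ − 1ξ → 206 = 262.3 − 1ξ, giving ξ = 56.31 mol/min.
Outlet amounts (n = n₀ + ν ξ):
  R: 342.1 − 2(56.31) = 229.5
  P: 262.3 − 1(56.31) = 206
  Q: 0 + 2(56.31) = 112.6
Total out = 229.5 + 206 + 112.6 = 548.1 mol/min.

548 mol/min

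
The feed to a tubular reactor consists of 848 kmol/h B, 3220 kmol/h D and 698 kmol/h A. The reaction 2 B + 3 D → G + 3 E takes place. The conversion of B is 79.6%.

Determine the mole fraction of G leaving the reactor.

B reacted = 0.796 × 848 = 675 kmol/h; ν_B = −2, so ξ = 675/2 = 337.5 kmol/h.
Outlet amounts (n = n₀ + ν ξ):
  B: 848 − 2(337.5) = 173
  D: 3220 − 3(337.5) = 2207
  G: 0 + 1(337.5) = 337.5
  E: 0 + 3(337.5) = 1013
  A: 698 (inert)
Total out = 4428 kmol/h; y_G = 337.5 / 4428 = 0.07621.

0.0762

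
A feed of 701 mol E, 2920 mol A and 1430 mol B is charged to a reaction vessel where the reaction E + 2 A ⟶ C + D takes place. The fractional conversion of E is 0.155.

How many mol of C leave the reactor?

109 mol

E reacted = 0.155 × 701 = 108.7 mol; ν_E = −1, so ξ = 108.7/1 = 108.7 mol.
Outlet amounts (n = n₀ + ν ξ):
  E: 701 − 1(108.7) = 592.3
  A: 2920 − 2(108.7) = 2703
  C: 0 + 1(108.7) = 108.7
  D: 0 + 1(108.7) = 108.7
  B: 1430 (inert)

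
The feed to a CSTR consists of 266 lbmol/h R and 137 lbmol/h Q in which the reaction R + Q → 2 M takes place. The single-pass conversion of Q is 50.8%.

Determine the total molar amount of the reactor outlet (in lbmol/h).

Q reacted = 0.508 × 137 = 69.6 lbmol/h; ν_Q = −1, so ξ = 69.6/1 = 69.6 lbmol/h.
Outlet amounts (n = n₀ + ν ξ):
  R: 266 − 1(69.6) = 196.4
  Q: 137 − 1(69.6) = 67.4
  M: 0 + 2(69.6) = 139.2
Total out = 196.4 + 67.4 + 139.2 = 403 lbmol/h.

403 lbmol/h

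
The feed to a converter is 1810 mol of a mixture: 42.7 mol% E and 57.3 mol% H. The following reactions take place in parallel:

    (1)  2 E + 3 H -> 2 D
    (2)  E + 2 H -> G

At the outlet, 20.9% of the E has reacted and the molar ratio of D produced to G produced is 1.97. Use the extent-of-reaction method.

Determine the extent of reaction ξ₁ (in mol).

Conversion of E: E consumed = 0.209 × 772.9 = 161.5 mol = 2ξ₁ + 1ξ₂.
Selectivity: 2ξ₁ / (1ξ₂) = 1.97 → ξ₁ = 0.985 ξ₂.
Substitute: (2·0.985 + 1) ξ₂ = 161.5 → ξ₂ = 54.39 mol, ξ₁ = 53.57 mol.
Outlet amounts (n = n₀ + Σ ν·ξ):
  E: 772.9 − 2(53.57) − 1(54.39) = 611.3
  H: 1037 − 3(53.57) − 2(54.39) = 767.6
  D: 0 + 2(53.57) = 107.1
  G: 0 + 1(54.39) = 54.39

ξ₁ = 53.6 mol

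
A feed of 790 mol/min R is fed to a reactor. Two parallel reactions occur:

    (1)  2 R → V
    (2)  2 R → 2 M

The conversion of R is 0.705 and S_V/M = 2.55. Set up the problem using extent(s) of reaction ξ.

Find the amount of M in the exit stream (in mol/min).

91.3 mol/min

Conversion of R: R consumed = 0.705 × 790 = 556.9 mol/min = 2ξ₁ + 2ξ₂.
Selectivity: 1ξ₁ / (2ξ₂) = 2.55 → ξ₁ = 5.1 ξ₂.
Substitute: (2·5.1 + 2) ξ₂ = 556.9 → ξ₂ = 45.65 mol/min, ξ₁ = 232.8 mol/min.
Outlet amounts (n = n₀ + Σ ν·ξ):
  R: 790 − 2(232.8) − 2(45.65) = 233.1
  V: 0 + 1(232.8) = 232.8
  M: 0 + 2(45.65) = 91.3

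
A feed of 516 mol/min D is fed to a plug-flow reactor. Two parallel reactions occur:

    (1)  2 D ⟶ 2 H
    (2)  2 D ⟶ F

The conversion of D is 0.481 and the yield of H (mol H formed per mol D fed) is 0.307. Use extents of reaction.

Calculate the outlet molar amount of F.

44.9 mol/min

Yield of H: 2ξ₁ / 516 = 0.307 → ξ₁ = 79.21 mol/min.
Conversion of D: 2ξ₁ + 2ξ₂ = 0.481 × 516 = 248.2 → ξ₂ = 44.89 mol/min.
Outlet amounts (n = n₀ + Σ ν·ξ):
  D: 516 − 2(79.21) − 2(44.89) = 267.8
  H: 0 + 2(79.21) = 158.4
  F: 0 + 1(44.89) = 44.89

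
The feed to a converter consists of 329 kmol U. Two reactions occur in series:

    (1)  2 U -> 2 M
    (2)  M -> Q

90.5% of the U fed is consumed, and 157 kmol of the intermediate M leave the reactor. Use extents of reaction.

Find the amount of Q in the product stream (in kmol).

Conversion of U: U consumed = 2ξ₁ = 0.905 × 329 → ξ₁ = 148.9 kmol.
M balance: n_M = 0 + 2ξ₁ − 1ξ₂ = 157 → ξ₂ = (2·148.9 − 157)/1 = 140.7 kmol.
Outlet amounts (n = n₀ + Σ ν·ξ):
  U: 329 − 2(148.9) = 31.25
  M: 0 + 2(148.9) − 1(140.7) = 157
  Q: 0 + 1(140.7) = 140.7

141 kmol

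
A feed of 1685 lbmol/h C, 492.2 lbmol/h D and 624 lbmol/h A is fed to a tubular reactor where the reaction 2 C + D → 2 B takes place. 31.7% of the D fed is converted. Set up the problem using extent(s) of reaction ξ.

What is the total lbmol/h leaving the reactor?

D reacted = 0.317 × 492.2 = 156 lbmol/h; ν_D = −1, so ξ = 156/1 = 156 lbmol/h.
Outlet amounts (n = n₀ + ν ξ):
  C: 1685 − 2(156) = 1373
  D: 492.2 − 1(156) = 336.2
  B: 0 + 2(156) = 312.1
  A: 624 (inert)
Total out = 1373 + 336.2 + 312.1 + 624 = 2645 lbmol/h.

2650 lbmol/h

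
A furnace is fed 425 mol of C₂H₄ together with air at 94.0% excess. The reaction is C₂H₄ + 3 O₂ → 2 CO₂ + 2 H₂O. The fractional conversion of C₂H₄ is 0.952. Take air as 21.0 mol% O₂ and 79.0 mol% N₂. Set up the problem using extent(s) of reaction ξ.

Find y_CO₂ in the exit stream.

0.0663

Stoichiometric O₂ = 3 × 425 = 1275 mol; O₂ fed = 1275 × 1.940 = 2474 mol.
N₂ fed = 2474 × 79/21 = 9305 mol.
Fuel reacted = 0.952 × 425 → ξ = 404.6 mol.
Outlet (n = n₀ + ν ξ):
  C₂H₄: 425 − 1(404.6) = 20.4
  O₂: 2474 − 3(404.6) = 1260
  N₂: 9305 (inert)
  CO₂: 0 + 2(404.6) = 809.2
  H₂O: 0 + 2(404.6) = 809.2
Total out = 12200 mol; y_CO₂ = 809.2 / 12200 = 0.06631.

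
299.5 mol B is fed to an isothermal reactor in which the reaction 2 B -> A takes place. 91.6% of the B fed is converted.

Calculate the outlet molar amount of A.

137 mol

B reacted = 0.916 × 299.5 = 274.3 mol; ν_B = −2, so ξ = 274.3/2 = 137.2 mol.
Outlet amounts (n = n₀ + ν ξ):
  B: 299.5 − 2(137.2) = 25.16
  A: 0 + 1(137.2) = 137.2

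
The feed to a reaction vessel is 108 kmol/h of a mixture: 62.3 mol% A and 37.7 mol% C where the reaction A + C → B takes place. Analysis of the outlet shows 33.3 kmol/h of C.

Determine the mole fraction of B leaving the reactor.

0.0737

For C: n = n₀ − 1ξ → 33.3 = 40.72 − 1ξ, giving ξ = 7.416 kmol/h.
Outlet amounts (n = n₀ + ν ξ):
  A: 67.28 − 1(7.416) = 59.87
  C: 40.72 − 1(7.416) = 33.3
  B: 0 + 1(7.416) = 7.416
Total out = 100.6 kmol/h; y_B = 7.416 / 100.6 = 0.07373.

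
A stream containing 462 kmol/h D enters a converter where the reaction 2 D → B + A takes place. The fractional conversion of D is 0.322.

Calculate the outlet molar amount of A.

74.4 kmol/h

D reacted = 0.322 × 462 = 148.8 kmol/h; ν_D = −2, so ξ = 148.8/2 = 74.38 kmol/h.
Outlet amounts (n = n₀ + ν ξ):
  D: 462 − 2(74.38) = 313.2
  B: 0 + 1(74.38) = 74.38
  A: 0 + 1(74.38) = 74.38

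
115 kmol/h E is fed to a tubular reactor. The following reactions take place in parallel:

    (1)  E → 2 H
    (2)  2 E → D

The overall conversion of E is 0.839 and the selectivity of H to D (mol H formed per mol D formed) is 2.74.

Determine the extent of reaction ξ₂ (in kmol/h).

Conversion of E: E consumed = 0.839 × 115 = 96.48 kmol/h = 1ξ₁ + 2ξ₂.
Selectivity: 2ξ₁ / (1ξ₂) = 2.74 → ξ₁ = 1.37 ξ₂.
Substitute: (1·1.37 + 2) ξ₂ = 96.48 → ξ₂ = 28.63 kmol/h, ξ₁ = 39.22 kmol/h.
Outlet amounts (n = n₀ + Σ ν·ξ):
  E: 115 − 1(39.22) − 2(28.63) = 18.52
  H: 0 + 2(39.22) = 78.45
  D: 0 + 1(28.63) = 28.63

ξ₂ = 28.6 kmol/h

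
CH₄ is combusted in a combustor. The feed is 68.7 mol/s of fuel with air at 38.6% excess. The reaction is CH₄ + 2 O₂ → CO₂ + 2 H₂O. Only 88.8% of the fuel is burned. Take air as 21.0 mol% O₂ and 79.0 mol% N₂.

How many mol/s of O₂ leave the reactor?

68.4 mol/s

Stoichiometric O₂ = 2 × 68.7 = 137.4 mol/s; O₂ fed = 137.4 × 1.386 = 190.4 mol/s.
N₂ fed = 190.4 × 79/21 = 716.4 mol/s.
Fuel reacted = 0.888 × 68.7 → ξ = 61.01 mol/s.
Outlet (n = n₀ + ν ξ):
  CH₄: 68.7 − 1(61.01) = 7.694
  O₂: 190.4 − 2(61.01) = 68.43
  N₂: 716.4 (inert)
  CO₂: 0 + 1(61.01) = 61.01
  H₂O: 0 + 2(61.01) = 122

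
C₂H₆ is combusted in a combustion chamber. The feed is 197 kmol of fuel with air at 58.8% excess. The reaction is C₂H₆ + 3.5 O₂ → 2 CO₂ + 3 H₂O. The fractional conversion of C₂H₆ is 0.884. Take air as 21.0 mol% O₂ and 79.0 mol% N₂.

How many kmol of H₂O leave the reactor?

522 kmol

Stoichiometric O₂ = 3.5 × 197 = 689.5 kmol; O₂ fed = 689.5 × 1.588 = 1095 kmol.
N₂ fed = 1095 × 79/21 = 4119 kmol.
Fuel reacted = 0.884 × 197 → ξ = 174.1 kmol.
Outlet (n = n₀ + ν ξ):
  C₂H₆: 197 − 1(174.1) = 22.85
  O₂: 1095 − 3.5(174.1) = 485.4
  N₂: 4119 (inert)
  CO₂: 0 + 2(174.1) = 348.3
  H₂O: 0 + 3(174.1) = 522.4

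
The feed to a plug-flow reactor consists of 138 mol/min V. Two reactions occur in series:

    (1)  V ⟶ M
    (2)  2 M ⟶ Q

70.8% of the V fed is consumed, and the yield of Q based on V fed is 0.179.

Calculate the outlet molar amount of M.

Conversion of V: V consumed = 1ξ₁ = 0.708 × 138 → ξ₁ = 97.7 mol/min.
Yield of Q: 1ξ₂ / 138 = 0.179 → ξ₂ = 24.7 mol/min.
Outlet amounts (n = n₀ + Σ ν·ξ):
  V: 138 − 1(97.7) = 40.3
  M: 0 + 1(97.7) − 2(24.7) = 48.3
  Q: 0 + 1(24.7) = 24.7

48.3 mol/min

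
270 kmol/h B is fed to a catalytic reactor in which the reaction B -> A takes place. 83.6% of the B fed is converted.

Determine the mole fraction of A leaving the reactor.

0.836

B reacted = 0.836 × 270 = 225.7 kmol/h; ν_B = −1, so ξ = 225.7/1 = 225.7 kmol/h.
Outlet amounts (n = n₀ + ν ξ):
  B: 270 − 1(225.7) = 44.28
  A: 0 + 1(225.7) = 225.7
Total out = 270 kmol/h; y_A = 225.7 / 270 = 0.836.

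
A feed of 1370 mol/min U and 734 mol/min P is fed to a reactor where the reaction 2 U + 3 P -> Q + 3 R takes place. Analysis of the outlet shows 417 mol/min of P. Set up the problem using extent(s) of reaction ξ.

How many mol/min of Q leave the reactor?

For P: n = n₀ − 3ξ → 417 = 734 − 3ξ, giving ξ = 105.7 mol/min.
Outlet amounts (n = n₀ + ν ξ):
  U: 1370 − 2(105.7) = 1159
  P: 734 − 3(105.7) = 417
  Q: 0 + 1(105.7) = 105.7
  R: 0 + 3(105.7) = 317

106 mol/min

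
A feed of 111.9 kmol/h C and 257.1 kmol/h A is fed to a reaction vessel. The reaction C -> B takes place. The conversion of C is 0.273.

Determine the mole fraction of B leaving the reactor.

C reacted = 0.273 × 111.9 = 30.55 kmol/h; ν_C = −1, so ξ = 30.55/1 = 30.55 kmol/h.
Outlet amounts (n = n₀ + ν ξ):
  C: 111.9 − 1(30.55) = 81.35
  B: 0 + 1(30.55) = 30.55
  A: 257.1 (inert)
Total out = 369 kmol/h; y_B = 30.55 / 369 = 0.08279.

0.0828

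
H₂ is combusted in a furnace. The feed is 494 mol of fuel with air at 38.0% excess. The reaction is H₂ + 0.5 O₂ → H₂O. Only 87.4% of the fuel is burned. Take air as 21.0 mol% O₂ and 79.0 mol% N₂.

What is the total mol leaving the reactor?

1900 mol

Stoichiometric O₂ = 0.5 × 494 = 247 mol; O₂ fed = 247 × 1.380 = 340.9 mol.
N₂ fed = 340.9 × 79/21 = 1282 mol.
Fuel reacted = 0.874 × 494 → ξ = 431.8 mol.
Outlet (n = n₀ + ν ξ):
  H₂: 494 − 1(431.8) = 62.24
  O₂: 340.9 − 0.5(431.8) = 125
  N₂: 1282 (inert)
  H₂O: 0 + 1(431.8) = 431.8
Total out = 62.24 + 125 + 1282 + 431.8 = 1901 mol.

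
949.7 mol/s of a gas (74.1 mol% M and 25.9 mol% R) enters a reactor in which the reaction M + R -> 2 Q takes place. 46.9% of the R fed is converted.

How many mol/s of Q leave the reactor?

231 mol/s

R reacted = 0.469 × 246 = 115.4 mol/s; ν_R = −1, so ξ = 115.4/1 = 115.4 mol/s.
Outlet amounts (n = n₀ + ν ξ):
  M: 703.7 − 1(115.4) = 588.4
  R: 246 − 1(115.4) = 130.6
  Q: 0 + 2(115.4) = 230.7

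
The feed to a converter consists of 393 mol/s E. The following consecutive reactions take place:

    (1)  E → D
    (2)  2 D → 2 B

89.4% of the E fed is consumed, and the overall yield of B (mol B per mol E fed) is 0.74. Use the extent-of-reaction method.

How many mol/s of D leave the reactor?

60.5 mol/s

Conversion of E: E consumed = 1ξ₁ = 0.894 × 393 → ξ₁ = 351.3 mol/s.
Yield of B: 2ξ₂ / 393 = 0.74 → ξ₂ = 145.4 mol/s.
Outlet amounts (n = n₀ + Σ ν·ξ):
  E: 393 − 1(351.3) = 41.66
  D: 0 + 1(351.3) − 2(145.4) = 60.52
  B: 0 + 2(145.4) = 290.8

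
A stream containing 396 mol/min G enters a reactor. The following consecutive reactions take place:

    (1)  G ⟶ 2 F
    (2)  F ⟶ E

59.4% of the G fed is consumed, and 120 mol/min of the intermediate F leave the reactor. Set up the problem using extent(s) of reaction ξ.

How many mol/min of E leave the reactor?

350 mol/min

Conversion of G: G consumed = 1ξ₁ = 0.594 × 396 → ξ₁ = 235.2 mol/min.
F balance: n_F = 0 + 2ξ₁ − 1ξ₂ = 120 → ξ₂ = (2·235.2 − 120)/1 = 350.4 mol/min.
Outlet amounts (n = n₀ + Σ ν·ξ):
  G: 396 − 1(235.2) = 160.8
  F: 0 + 2(235.2) − 1(350.4) = 120
  E: 0 + 1(350.4) = 350.4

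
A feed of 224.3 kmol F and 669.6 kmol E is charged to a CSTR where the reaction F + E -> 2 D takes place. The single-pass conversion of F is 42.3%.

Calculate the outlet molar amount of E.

575 kmol

F reacted = 0.423 × 224.3 = 94.88 kmol; ν_F = −1, so ξ = 94.88/1 = 94.88 kmol.
Outlet amounts (n = n₀ + ν ξ):
  F: 224.3 − 1(94.88) = 129.4
  E: 669.6 − 1(94.88) = 574.7
  D: 0 + 2(94.88) = 189.8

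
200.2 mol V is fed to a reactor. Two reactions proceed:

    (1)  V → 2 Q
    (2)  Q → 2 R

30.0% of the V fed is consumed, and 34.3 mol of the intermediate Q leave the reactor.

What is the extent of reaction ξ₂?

Conversion of V: V consumed = 1ξ₁ = 0.3 × 200.2 → ξ₁ = 60.06 mol.
Q balance: n_Q = 0 + 2ξ₁ − 1ξ₂ = 34.3 → ξ₂ = (2·60.06 − 34.3)/1 = 85.82 mol.
Outlet amounts (n = n₀ + Σ ν·ξ):
  V: 200.2 − 1(60.06) = 140.1
  Q: 0 + 2(60.06) − 1(85.82) = 34.3
  R: 0 + 2(85.82) = 171.6

ξ₂ = 85.8 mol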